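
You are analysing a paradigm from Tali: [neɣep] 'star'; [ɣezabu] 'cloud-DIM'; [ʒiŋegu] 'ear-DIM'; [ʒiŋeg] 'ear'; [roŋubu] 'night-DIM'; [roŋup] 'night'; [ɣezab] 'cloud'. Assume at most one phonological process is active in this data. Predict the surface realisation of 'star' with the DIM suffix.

[neɣebu]

The stem for 'night' ends in [b] in [roŋubu] but [p] in [roŋup].
Compare 'cloud', with invariant [b] in [ɣezabu] and [ɣezab]: an analysis with underlying /b/ and a rule producing [p] in isolation would wrongly predict alternation here too.
So /p/ is underlying, and a rule of intervocalic voicing — voiceless stops become voiced between vowels — gives [b].
From [neɣep] the stem 'star' is /neɣep/; between vowels this yields [neɣebu].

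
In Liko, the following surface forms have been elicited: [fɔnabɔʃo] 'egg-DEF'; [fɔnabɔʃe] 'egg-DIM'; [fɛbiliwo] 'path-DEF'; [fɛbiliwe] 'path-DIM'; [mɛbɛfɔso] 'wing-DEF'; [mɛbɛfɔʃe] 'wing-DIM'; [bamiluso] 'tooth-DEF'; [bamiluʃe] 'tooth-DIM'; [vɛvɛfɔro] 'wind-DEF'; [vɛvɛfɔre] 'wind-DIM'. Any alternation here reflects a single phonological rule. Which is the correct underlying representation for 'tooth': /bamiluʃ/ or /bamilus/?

/bamilus/

'tooth' shows [s] ~ [ʃ] at the end of the stem ([bamiluso] vs [bamiluʃe]).
But 'egg' keeps [ʃ] in both environments ([fɔnabɔʃo], [fɔnabɔʃe]), so there is no rule changing /ʃ/ to [s] before the DEF suffix.
Therefore /s/ is basic and [ʃ] is derived by palatalization before a front vowel (/s/ becomes palato-alveolar [ʃ] before a front vowel).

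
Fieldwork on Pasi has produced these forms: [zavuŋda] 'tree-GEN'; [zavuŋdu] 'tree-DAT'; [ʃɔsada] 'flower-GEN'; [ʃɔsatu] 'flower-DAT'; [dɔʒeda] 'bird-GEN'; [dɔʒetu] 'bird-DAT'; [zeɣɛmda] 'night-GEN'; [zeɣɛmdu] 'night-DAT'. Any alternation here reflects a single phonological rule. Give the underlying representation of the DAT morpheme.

/-tu/

The DAT suffix surfaces as [-du] and [-tu], depending on the final segment of the stem.
The GEN suffix, which begins with [d], is invariant after every stem; so [d] is not altered by any rule here.
So the underlying form is /-tu/, and voiceless stops become voiced after a nasal.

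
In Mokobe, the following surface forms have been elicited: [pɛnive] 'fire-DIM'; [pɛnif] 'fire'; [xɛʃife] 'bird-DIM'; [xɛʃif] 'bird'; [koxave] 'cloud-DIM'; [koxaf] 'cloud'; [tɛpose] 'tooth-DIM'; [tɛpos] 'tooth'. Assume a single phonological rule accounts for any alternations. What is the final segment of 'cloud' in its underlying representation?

/v/

The stem for 'cloud' ends in [v] in [koxave] but [f] in [koxaf].
But 'bird' keeps [f] in both environments ([xɛʃife], [xɛʃif]), so there is no rule changing /f/ to [v] before the DIM suffix.
The underlying segment must be /v/; voiced obstruents become voiceless word-finally, yielding [f] there.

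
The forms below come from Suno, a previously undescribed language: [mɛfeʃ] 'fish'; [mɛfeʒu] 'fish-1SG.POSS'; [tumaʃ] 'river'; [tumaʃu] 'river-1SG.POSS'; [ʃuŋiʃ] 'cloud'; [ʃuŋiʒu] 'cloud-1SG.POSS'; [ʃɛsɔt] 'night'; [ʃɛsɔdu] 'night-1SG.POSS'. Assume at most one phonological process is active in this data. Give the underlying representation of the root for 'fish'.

/mɛfeʒ/

The stem for 'fish' ends in [ʃ] in [mɛfeʃ] but [ʒ] in [mɛfeʒu].
The stem 'river' ([tumaʃ], [tumaʃu]) shows [ʃ] unchanged in both environments, so [ʃ] cannot be basic with [ʒ] derived before the 1SG.POSS suffix.
The underlying segment must be /ʒ/; voiced obstruents become voiceless word-finally, yielding [ʃ] there.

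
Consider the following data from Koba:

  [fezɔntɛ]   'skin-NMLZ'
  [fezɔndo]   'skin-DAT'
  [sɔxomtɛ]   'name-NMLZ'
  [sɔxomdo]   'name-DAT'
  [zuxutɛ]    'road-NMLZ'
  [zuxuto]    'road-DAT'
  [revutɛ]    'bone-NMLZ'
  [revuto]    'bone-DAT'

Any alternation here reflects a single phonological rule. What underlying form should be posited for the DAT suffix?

The DAT morpheme has two allomorphs, [-do] and [-to].
By contrast the NMLZ suffix keeps its initial [t] throughout — that segment must be underlying.
So the underlying form is /-do/, and voiced stops become voiceless after a vowel.

/-do/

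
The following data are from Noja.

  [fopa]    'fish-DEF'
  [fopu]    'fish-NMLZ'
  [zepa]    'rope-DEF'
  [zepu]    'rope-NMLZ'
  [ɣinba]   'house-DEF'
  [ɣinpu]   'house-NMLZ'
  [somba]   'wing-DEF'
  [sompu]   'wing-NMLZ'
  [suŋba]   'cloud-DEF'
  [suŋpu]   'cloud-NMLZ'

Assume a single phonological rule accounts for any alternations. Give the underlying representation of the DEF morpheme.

/-ba/

The DEF suffix surfaces as [-ba] and [-pa], depending on the final segment of the stem.
By contrast the NMLZ suffix keeps its initial [p] throughout — that segment must be underlying.
The DEF suffix is therefore /-ba/ underlyingly, with post-vocalic devoicing: voiced stops become voiceless after a vowel.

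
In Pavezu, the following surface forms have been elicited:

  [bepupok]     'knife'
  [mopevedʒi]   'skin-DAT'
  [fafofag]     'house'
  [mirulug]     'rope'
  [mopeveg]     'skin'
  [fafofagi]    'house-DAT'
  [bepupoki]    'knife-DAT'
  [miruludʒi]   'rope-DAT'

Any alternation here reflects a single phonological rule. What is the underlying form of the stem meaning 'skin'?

The root 'skin' surfaces as [mopeveg] and [mopevedʒi], with a stem-final [g] ~ [dʒ] alternation.
Compare 'house', with invariant [g] in [fafofag] and [fafofagi]: an analysis with underlying /g/ and a rule producing [dʒ] before the DAT suffix would wrongly predict alternation here too.
Therefore /dʒ/ is basic and [g] is derived by depalatalization (palato-alveolar /dʒ/ becomes [g] when no front vowel follows).

/mopevedʒ/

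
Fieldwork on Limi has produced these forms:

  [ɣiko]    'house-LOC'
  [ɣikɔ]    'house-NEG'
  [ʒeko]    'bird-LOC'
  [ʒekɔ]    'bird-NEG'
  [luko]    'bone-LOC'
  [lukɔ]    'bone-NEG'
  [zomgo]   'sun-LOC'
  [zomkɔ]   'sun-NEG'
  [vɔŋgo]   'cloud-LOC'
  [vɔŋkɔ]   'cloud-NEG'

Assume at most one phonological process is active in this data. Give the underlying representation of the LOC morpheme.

/-go/

The LOC morpheme has two allomorphs, [-go] and [-ko].
By contrast the NEG suffix keeps its initial [k] throughout — that segment must be underlying.
So the underlying form is /-go/, and voiced stops become voiceless after a vowel.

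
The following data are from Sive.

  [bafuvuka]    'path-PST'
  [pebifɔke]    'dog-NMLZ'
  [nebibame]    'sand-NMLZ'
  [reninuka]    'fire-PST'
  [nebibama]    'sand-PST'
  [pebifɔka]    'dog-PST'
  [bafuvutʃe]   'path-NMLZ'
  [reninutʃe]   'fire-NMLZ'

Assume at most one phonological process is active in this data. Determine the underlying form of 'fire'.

/reninutʃ/

In [reninutʃe] and [reninuka] the final segment of 'fire' alternates: [tʃ] ~ [k].
But 'dog' keeps [k] in both environments ([pebifɔke], [pebifɔka]), so there is no rule changing /k/ to [tʃ] before the NMLZ suffix.
The alternation reflects depalatalization: palato-alveolar /tʃ/ becomes [k] when no front vowel follows. /tʃ/ is underlying.
So 'fire' = /reninutʃ/.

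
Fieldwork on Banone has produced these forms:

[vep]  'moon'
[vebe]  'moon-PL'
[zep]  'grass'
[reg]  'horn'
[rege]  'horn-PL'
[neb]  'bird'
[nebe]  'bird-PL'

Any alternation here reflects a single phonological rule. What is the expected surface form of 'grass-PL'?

[zebe]

The stem for 'moon' ends in [p] in [vep] but [b] in [vebe].
But 'bird' keeps [b] in both environments ([neb], [nebe]), so there is no rule changing /b/ to [p] in isolation.
The underlying segment must be /p/; voiceless stops become voiced between vowels, yielding [b] there.
From [zep] the stem 'grass' is /zep/; between vowels this yields [zebe].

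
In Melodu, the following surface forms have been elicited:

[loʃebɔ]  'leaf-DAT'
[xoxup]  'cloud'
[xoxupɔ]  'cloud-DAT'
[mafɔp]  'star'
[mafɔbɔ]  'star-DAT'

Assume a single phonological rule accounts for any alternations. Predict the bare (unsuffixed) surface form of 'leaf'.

[loʃep]

The stem for 'star' ends in [p] in [mafɔp] but [b] in [mafɔbɔ].
But 'cloud' keeps [p] in both environments ([xoxup], [xoxupɔ]), so there is no rule changing /p/ to [b] before the DAT suffix.
So /b/ is underlying, and a rule of word-final obstruent devoicing — voiced obstruents become voiceless word-finally — gives [p].
The one attested form of 'leaf', [loʃebɔ], shows underlying /loʃeb/. Applying the same rule word-finally gives [loʃep].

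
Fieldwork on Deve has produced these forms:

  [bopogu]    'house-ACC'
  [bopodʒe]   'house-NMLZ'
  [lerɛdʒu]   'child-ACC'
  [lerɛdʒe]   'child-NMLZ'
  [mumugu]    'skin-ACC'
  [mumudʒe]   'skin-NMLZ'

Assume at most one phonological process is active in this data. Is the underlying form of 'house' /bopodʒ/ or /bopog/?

'house' shows [g] ~ [dʒ] at the end of the stem ([bopogu] vs [bopodʒe]).
But 'child' keeps [dʒ] in both environments ([lerɛdʒu], [lerɛdʒe]), so there is no rule changing /dʒ/ to [g] before the ACC suffix.
Therefore /g/ is basic and [dʒ] is derived by palatalization before a front vowel (/g/ becomes palato-alveolar [dʒ] before a front vowel).

/bopog/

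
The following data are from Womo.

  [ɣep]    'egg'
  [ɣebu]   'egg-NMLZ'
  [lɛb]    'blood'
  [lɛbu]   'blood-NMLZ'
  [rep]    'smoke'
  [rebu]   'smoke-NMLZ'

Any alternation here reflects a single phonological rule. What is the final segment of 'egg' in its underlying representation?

The stem for 'egg' ends in [p] in [ɣep] but [b] in [ɣebu].
The stem 'blood' ([lɛb], [lɛbu]) shows [b] unchanged in both environments, so [b] cannot be basic with [p] derived in isolation.
Therefore /p/ is basic and [b] is derived by intervocalic voicing (voiceless stops become voiced between vowels).

/p/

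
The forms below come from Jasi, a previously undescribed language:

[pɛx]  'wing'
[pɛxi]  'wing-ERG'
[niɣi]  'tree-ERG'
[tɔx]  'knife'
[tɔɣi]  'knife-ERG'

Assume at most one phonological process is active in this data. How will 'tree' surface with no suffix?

[nix]

In [tɔx] and [tɔɣi] the final segment of 'knife' alternates: [x] ~ [ɣ].
The stem 'wing' ([pɛx], [pɛxi]) shows [x] unchanged in both environments, so [x] cannot be basic with [ɣ] derived before the ERG suffix.
The underlying segment must be /ɣ/; voiced obstruents become voiceless word-finally, yielding [x] there.
From [niɣi] the stem 'tree' is /niɣ/; word-finally this yields [nix].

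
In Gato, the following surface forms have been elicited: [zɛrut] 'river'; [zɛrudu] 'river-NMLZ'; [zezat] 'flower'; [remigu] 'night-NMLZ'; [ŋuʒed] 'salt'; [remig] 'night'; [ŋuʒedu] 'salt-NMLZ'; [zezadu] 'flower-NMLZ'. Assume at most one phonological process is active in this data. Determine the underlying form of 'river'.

/zɛrut/

The root 'river' surfaces as [zɛrudu] and [zɛrut], with a stem-final [d] ~ [t] alternation.
But 'salt' keeps [d] in both environments ([ŋuʒedu], [ŋuʒed]), so there is no rule changing /d/ to [t] in isolation.
The alternation reflects intervocalic voicing: voiceless stops become voiced between vowels. /t/ is underlying.
So 'river' = /zɛrut/.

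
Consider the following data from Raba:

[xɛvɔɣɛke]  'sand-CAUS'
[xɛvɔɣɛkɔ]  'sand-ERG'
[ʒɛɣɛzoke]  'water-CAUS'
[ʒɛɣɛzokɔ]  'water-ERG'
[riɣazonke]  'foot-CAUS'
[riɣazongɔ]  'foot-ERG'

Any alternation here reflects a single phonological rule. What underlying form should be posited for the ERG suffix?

/-gɔ/

The ERG suffix surfaces as [-gɔ] and [-kɔ], depending on the final segment of the stem.
The CAUS suffix, which begins with [k], is invariant after every stem; so [k] is not altered by any rule here.
The ERG suffix is therefore /-gɔ/ underlyingly, with post-vocalic devoicing: voiced stops become voiceless after a vowel.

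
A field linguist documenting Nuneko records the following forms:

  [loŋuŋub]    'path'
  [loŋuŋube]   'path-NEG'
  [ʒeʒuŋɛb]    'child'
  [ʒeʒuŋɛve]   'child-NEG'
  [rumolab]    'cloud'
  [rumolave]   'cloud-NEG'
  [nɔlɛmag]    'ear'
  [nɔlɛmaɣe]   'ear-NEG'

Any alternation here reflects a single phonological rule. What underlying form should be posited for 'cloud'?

/rumolav/

The stem for 'cloud' ends in [b] in [rumolab] but [v] in [rumolave].
But 'path' keeps [b] in both environments ([loŋuŋub], [loŋuŋube]), so there is no rule changing /b/ to [v] before the NEG suffix.
The alternation reflects word-final hardening: voiced fricatives become stops word-finally. /v/ is underlying.
So 'cloud' = /rumolav/.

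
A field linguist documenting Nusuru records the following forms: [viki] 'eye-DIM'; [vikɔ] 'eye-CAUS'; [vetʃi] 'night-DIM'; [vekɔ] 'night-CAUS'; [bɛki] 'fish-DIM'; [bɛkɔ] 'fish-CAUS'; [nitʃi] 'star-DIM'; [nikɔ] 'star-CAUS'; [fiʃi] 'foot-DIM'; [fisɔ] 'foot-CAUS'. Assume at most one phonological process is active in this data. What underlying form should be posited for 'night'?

The stem for 'night' ends in [tʃ] in [vetʃi] but [k] in [vekɔ].
If /k/ were underlying and a rule turned it into [tʃ] before the DIM suffix, 'fish' would also alternate; but it has [k] in both [bɛki] and [bɛkɔ].
The underlying segment must be /tʃ/; palato-alveolar /tʃ/ and /ʃ/ become [k] and [s] when no front vowel follows, yielding [k] there.
Hence 'night' is /vetʃ/ underlyingly.

/vetʃ/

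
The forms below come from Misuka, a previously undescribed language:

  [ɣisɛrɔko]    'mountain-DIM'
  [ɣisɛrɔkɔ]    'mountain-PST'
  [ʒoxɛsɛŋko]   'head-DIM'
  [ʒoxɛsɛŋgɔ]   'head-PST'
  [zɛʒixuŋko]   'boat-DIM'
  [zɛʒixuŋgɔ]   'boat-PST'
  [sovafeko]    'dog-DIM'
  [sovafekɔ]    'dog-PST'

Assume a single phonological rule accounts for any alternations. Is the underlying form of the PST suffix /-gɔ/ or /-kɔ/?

The PST suffix surfaces as [-gɔ] and [-kɔ], depending on the final segment of the stem.
By contrast the DIM suffix keeps its initial [k] throughout — that segment must be underlying.
The PST suffix is therefore /-gɔ/ underlyingly, with post-vocalic devoicing: voiced stops become voiceless after a vowel.

/-gɔ/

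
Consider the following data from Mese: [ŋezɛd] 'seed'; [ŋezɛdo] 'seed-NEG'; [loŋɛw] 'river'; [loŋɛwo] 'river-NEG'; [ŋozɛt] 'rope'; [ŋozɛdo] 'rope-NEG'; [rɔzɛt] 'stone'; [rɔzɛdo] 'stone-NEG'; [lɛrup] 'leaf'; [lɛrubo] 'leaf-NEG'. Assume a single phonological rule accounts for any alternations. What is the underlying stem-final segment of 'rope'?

/t/

'rope' shows [t] ~ [d] at the end of the stem ([ŋozɛt] vs [ŋozɛdo]).
If /d/ were underlying and a rule turned it into [t] in isolation, 'seed' would also alternate; but it has [d] in both [ŋezɛd] and [ŋezɛdo].
So /t/ is underlying, and a rule of intervocalic voicing — voiceless stops become voiced between vowels — gives [d].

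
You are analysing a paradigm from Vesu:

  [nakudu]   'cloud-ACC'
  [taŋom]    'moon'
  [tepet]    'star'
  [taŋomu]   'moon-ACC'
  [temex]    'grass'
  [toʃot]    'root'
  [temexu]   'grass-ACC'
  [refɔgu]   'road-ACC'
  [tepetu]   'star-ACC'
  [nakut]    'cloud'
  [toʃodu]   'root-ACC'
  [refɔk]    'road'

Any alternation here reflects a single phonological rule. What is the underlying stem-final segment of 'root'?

/d/

The root 'root' surfaces as [toʃodu] and [toʃot], with a stem-final [d] ~ [t] alternation.
But 'star' keeps [t] in both environments ([tepetu], [tepet]), so there is no rule changing /t/ to [d] before the ACC suffix.
The underlying segment must be /d/; voiced obstruents become voiceless word-finally, yielding [t] there.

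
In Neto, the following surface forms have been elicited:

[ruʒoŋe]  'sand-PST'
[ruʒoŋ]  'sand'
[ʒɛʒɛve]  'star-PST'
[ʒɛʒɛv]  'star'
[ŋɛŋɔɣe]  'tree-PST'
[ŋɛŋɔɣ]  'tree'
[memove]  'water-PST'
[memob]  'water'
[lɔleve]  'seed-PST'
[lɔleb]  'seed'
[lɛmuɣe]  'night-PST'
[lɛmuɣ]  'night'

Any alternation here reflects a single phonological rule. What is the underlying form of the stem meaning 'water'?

/memob/

The stem for 'water' ends in [v] in [memove] but [b] in [memob].
If /v/ were underlying and a rule turned it into [b] in isolation, 'star' would also alternate; but it has [v] in both [ʒɛʒɛve] and [ʒɛʒɛv].
The alternation reflects intervocalic spirantization: voiced stops become fricatives between vowels. /b/ is underlying.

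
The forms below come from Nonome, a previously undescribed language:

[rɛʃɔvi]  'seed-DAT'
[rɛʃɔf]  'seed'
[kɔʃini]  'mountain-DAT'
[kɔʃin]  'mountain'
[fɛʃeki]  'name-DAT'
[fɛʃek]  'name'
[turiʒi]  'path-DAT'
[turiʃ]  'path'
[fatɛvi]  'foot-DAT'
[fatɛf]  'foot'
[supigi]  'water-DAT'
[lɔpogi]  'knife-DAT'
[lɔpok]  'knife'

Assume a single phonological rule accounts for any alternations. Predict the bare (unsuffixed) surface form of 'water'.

[supik]

The root 'knife' surfaces as [lɔpogi] and [lɔpok], with a stem-final [g] ~ [k] alternation.
But 'name' keeps [k] in both environments ([fɛʃeki], [fɛʃek]), so there is no rule changing /k/ to [g] before the DAT suffix.
Therefore /g/ is basic and [k] is derived by word-final obstruent devoicing (voiced obstruents become voiceless word-finally).
The one attested form of 'water', [supigi], shows underlying /supig/. Applying the same rule word-finally gives [supik].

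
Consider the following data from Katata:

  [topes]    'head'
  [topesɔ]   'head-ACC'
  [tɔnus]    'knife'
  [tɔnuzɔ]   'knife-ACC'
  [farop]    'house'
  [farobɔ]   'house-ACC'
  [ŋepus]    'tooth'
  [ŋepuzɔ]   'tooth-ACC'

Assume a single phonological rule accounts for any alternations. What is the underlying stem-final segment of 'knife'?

The stem for 'knife' ends in [s] in [tɔnus] but [z] in [tɔnuzɔ].
But 'head' keeps [s] in both environments ([topes], [topesɔ]), so there is no rule changing /s/ to [z] before the ACC suffix.
The alternation reflects word-final obstruent devoicing: voiced obstruents become voiceless word-finally. /z/ is underlying.

/z/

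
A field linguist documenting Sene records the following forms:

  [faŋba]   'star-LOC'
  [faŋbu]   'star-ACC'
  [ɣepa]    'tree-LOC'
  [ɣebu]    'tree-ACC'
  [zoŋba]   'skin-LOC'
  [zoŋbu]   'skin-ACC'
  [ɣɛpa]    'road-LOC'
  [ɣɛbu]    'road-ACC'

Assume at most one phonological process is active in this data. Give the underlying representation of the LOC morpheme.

/-pa/

The LOC suffix surfaces as [-ba] and [-pa], depending on the final segment of the stem.
The ACC suffix, which begins with [b], is invariant after every stem; so [b] is not altered by any rule here.
The LOC suffix is therefore /-pa/ underlyingly, with post-nasal voicing: voiceless stops become voiced after a nasal.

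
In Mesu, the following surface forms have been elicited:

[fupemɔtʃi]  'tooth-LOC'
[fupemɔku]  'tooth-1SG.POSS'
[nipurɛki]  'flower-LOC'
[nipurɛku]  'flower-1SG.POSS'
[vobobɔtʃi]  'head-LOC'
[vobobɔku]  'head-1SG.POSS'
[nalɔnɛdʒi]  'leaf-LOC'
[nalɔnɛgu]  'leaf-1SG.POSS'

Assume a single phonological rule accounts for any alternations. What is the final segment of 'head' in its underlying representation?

/tʃ/

'head' shows [tʃ] ~ [k] at the end of the stem ([vobobɔtʃi] vs [vobobɔku]).
But 'flower' keeps [k] in both environments ([nipurɛki], [nipurɛku]), so there is no rule changing /k/ to [tʃ] before the LOC suffix.
The alternation reflects depalatalization: palato-alveolar /tʃ/ and /dʒ/ become [k] and [g] when no front vowel follows. /tʃ/ is underlying.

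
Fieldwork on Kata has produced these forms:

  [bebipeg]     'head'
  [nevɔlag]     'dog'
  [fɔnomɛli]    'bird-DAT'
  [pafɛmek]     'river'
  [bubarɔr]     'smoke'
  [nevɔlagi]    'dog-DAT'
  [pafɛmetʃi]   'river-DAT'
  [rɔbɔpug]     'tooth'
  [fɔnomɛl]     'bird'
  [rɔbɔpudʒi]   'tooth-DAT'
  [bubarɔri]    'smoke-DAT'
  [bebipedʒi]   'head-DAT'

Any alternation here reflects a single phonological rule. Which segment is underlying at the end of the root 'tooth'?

The stem for 'tooth' ends in [dʒ] in [rɔbɔpudʒi] but [g] in [rɔbɔpug].
But 'dog' keeps [g] in both environments ([nevɔlagi], [nevɔlag]), so there is no rule changing /g/ to [dʒ] before the DAT suffix.
The underlying segment must be /dʒ/; palato-alveolar /tʃ/ and /dʒ/ become [k] and [g] when no front vowel follows, yielding [g] there.

/dʒ/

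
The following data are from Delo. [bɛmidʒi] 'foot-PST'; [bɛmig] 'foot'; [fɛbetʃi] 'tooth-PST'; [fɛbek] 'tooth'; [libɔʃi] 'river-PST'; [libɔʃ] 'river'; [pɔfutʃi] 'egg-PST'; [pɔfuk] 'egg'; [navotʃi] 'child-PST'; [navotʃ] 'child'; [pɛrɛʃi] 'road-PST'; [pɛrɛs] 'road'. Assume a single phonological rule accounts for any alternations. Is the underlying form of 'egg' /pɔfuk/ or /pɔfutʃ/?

In [pɔfutʃi] and [pɔfuk] the final segment of 'egg' alternates: [tʃ] ~ [k].
The stem 'child' ([navotʃi], [navotʃ]) shows [tʃ] unchanged in both environments, so [tʃ] cannot be basic with [k] derived in isolation.
Therefore /k/ is basic and [tʃ] is derived by palatalization before a front vowel (/k/, /g/ and /s/ become palato-alveolar [tʃ], [dʒ] and [ʃ] before a front vowel).

/pɔfuk/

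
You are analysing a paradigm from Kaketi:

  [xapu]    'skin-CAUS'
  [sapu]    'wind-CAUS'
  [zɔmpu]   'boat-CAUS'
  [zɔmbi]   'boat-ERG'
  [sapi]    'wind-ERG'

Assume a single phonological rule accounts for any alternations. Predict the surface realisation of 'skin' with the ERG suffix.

[xapi]

The ERG suffix surfaces as [-bi] and [-pi], depending on the final segment of the stem.
The CAUS suffix, which begins with [p], is invariant after every stem; so [p] is not altered by any rule here.
So the underlying form is /-bi/, and voiced stops become voiceless after a vowel.
After 'skin', which ends in a vowel, the suffix surfaces as [-pi], giving [xapi].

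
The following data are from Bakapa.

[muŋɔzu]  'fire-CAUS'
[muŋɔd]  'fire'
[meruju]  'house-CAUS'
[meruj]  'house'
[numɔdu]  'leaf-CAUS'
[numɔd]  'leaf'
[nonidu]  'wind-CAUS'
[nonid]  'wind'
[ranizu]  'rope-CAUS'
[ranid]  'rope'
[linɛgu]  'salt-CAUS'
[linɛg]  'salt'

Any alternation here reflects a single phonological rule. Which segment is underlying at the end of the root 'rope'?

In [ranizu] and [ranid] the final segment of 'rope' alternates: [z] ~ [d].
The stem 'leaf' ([numɔdu], [numɔd]) shows [d] unchanged in both environments, so [d] cannot be basic with [z] derived before the CAUS suffix.
Therefore /z/ is basic and [d] is derived by word-final hardening (voiced fricatives become stops word-finally).

/z/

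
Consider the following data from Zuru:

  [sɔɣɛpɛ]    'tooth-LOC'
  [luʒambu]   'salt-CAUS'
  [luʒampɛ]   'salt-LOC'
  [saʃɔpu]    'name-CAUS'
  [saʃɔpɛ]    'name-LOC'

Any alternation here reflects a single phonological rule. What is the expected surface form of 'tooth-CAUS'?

The CAUS morpheme has two allomorphs, [-bu] and [-pu].
The LOC suffix, which begins with [p], is invariant after every stem; so [p] is not altered by any rule here.
The CAUS suffix is therefore /-bu/ underlyingly, with post-vocalic devoicing: voiced stops become voiceless after a vowel.
After 'tooth', which ends in a vowel, the suffix surfaces as [-pu], giving [sɔɣɛpu].

[sɔɣɛpu]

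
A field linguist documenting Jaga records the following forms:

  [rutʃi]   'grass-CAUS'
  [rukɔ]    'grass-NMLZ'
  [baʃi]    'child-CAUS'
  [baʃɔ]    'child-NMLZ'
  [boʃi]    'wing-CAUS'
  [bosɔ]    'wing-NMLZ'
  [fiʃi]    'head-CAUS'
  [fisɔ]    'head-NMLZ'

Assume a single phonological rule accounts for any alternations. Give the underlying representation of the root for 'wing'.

'wing' shows [ʃ] ~ [s] at the end of the stem ([boʃi] vs [bosɔ]).
If /ʃ/ were underlying and a rule turned it into [s] before the NMLZ suffix, 'child' would also alternate; but it has [ʃ] in both [baʃi] and [baʃɔ].
The alternation reflects palatalization before a front vowel: /k/ and /s/ become palato-alveolar [tʃ] and [ʃ] before a front vowel. /s/ is underlying.
The underlying form of 'wing' is therefore /bos/.

/bos/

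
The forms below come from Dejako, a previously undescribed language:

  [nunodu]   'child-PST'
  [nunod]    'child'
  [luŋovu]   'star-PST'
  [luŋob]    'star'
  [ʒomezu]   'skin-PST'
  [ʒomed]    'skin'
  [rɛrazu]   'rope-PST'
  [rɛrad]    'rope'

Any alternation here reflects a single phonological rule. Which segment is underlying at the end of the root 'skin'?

'skin' shows [z] ~ [d] at the end of the stem ([ʒomezu] vs [ʒomed]).
But 'child' keeps [d] in both environments ([nunodu], [nunod]), so there is no rule changing /d/ to [z] before the PST suffix.
So /z/ is underlying, and a rule of word-final hardening — voiced fricatives become stops word-finally — gives [d].

/z/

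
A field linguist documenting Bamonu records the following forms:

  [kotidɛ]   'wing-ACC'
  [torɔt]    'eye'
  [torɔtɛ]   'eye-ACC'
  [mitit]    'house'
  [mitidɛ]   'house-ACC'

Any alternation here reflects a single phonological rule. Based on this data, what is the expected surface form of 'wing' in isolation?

The root 'house' surfaces as [mitit] and [mitidɛ], with a stem-final [t] ~ [d] alternation.
If /t/ were underlying and a rule turned it into [d] before the ACC suffix, 'eye' would also alternate; but it has [t] in both [torɔt] and [torɔtɛ].
Therefore /d/ is basic and [t] is derived by word-final obstruent devoicing (voiced obstruents become voiceless word-finally).
From [kotidɛ] the stem 'wing' is /kotid/; word-finally this yields [kotit].

[kotit]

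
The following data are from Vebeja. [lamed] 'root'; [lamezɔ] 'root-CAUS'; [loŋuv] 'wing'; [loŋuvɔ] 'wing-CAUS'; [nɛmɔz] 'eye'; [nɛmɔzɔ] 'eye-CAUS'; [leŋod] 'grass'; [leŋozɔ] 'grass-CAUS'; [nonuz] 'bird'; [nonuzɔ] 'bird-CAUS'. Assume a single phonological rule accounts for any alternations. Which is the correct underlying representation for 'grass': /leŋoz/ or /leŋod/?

The stem for 'grass' ends in [d] in [leŋod] but [z] in [leŋozɔ].
But 'eye' keeps [z] in both environments ([nɛmɔz], [nɛmɔzɔ]), so there is no rule changing /z/ to [d] in isolation.
So /d/ is underlying, and a rule of intervocalic spirantization — voiced stops become fricatives between vowels — gives [z].

/leŋod/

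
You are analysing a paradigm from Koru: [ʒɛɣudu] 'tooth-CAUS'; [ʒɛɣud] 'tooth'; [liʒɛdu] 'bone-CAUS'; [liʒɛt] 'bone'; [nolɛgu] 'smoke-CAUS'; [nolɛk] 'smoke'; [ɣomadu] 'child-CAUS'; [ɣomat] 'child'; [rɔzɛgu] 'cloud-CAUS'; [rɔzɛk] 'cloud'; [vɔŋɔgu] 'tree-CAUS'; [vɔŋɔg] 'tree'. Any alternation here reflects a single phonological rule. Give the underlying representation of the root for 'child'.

The root 'child' surfaces as [ɣomadu] and [ɣomat], with a stem-final [d] ~ [t] alternation.
But 'tooth' keeps [d] in both environments ([ʒɛɣudu], [ʒɛɣud]), so there is no rule changing /d/ to [t] in isolation.
Therefore /t/ is basic and [d] is derived by intervocalic voicing (voiceless stops become voiced between vowels).
The underlying form of 'child' is therefore /ɣomat/.

/ɣomat/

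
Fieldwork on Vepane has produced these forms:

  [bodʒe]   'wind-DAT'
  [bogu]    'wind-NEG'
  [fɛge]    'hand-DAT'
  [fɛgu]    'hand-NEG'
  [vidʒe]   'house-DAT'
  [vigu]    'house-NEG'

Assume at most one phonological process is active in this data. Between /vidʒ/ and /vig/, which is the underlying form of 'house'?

'house' shows [dʒ] ~ [g] at the end of the stem ([vidʒe] vs [vigu]).
If /g/ were underlying and a rule turned it into [dʒ] before the DAT suffix, 'hand' would also alternate; but it has [g] in both [fɛge] and [fɛgu].
The underlying segment must be /dʒ/; palato-alveolar /dʒ/ becomes [g] when no front vowel follows, yielding [g] there.

/vidʒ/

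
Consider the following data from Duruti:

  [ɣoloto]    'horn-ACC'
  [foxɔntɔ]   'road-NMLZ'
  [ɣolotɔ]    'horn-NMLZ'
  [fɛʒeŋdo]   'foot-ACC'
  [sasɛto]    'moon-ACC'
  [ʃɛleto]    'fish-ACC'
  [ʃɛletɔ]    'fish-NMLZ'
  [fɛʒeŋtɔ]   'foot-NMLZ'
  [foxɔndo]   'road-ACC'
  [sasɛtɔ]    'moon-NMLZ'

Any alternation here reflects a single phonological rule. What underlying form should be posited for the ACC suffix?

/-do/

The ACC suffix surfaces as [-do] and [-to], depending on the final segment of the stem.
By contrast the NMLZ suffix keeps its initial [t] throughout — that segment must be underlying.
So the underlying form is /-do/, and voiced stops become voiceless after a vowel.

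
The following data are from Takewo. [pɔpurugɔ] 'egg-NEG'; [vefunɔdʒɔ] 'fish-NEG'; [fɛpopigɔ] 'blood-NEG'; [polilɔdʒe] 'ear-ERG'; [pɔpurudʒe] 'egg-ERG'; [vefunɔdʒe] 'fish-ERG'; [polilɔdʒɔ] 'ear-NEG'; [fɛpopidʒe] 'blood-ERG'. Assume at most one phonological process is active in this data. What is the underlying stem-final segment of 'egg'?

'egg' shows [dʒ] ~ [g] at the end of the stem ([pɔpurudʒe] vs [pɔpurugɔ]).
If /dʒ/ were underlying and a rule turned it into [g] before the NEG suffix, 'ear' would also alternate; but it has [dʒ] in both [polilɔdʒe] and [polilɔdʒɔ].
So /g/ is underlying, and a rule of palatalization before a front vowel — /g/ becomes palato-alveolar [dʒ] before a front vowel — gives [dʒ].

/g/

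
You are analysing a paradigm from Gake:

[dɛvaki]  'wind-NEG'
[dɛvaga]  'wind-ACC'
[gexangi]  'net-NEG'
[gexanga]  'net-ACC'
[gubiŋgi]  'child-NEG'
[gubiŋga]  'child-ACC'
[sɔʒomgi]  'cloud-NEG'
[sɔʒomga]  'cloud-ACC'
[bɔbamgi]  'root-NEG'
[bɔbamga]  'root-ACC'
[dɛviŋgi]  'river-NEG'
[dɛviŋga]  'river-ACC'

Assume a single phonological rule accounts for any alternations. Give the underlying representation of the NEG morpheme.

/-ki/

The NEG suffix surfaces as [-gi] and [-ki], depending on the final segment of the stem.
By contrast the ACC suffix keeps its initial [g] throughout — that segment must be underlying.
The NEG suffix is therefore /-ki/ underlyingly, with post-nasal voicing: voiceless stops become voiced after a nasal.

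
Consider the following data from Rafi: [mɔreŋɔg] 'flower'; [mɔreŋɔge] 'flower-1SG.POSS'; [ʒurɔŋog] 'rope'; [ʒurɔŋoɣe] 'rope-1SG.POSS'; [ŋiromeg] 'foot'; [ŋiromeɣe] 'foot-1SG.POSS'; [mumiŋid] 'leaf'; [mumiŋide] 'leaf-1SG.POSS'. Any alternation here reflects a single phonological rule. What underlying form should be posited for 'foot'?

In [ŋiromeg] and [ŋiromeɣe] the final segment of 'foot' alternates: [g] ~ [ɣ].
But 'flower' keeps [g] in both environments ([mɔreŋɔg], [mɔreŋɔge]), so there is no rule changing /g/ to [ɣ] before the 1SG.POSS suffix.
The alternation reflects word-final hardening: voiced fricatives become stops word-finally. /ɣ/ is underlying.
So 'foot' = /ŋiromeɣ/.

/ŋiromeɣ/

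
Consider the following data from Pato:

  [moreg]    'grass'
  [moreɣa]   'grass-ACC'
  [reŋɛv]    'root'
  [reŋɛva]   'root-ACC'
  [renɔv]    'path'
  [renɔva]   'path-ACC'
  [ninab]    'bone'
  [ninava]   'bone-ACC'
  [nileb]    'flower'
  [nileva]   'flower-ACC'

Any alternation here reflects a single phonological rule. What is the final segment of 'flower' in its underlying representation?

/b/

In [nileb] and [nileva] the final segment of 'flower' alternates: [b] ~ [v].
The stem 'root' ([reŋɛv], [reŋɛva]) shows [v] unchanged in both environments, so [v] cannot be basic with [b] derived in isolation.
The alternation reflects intervocalic spirantization: voiced stops become fricatives between vowels. /b/ is underlying.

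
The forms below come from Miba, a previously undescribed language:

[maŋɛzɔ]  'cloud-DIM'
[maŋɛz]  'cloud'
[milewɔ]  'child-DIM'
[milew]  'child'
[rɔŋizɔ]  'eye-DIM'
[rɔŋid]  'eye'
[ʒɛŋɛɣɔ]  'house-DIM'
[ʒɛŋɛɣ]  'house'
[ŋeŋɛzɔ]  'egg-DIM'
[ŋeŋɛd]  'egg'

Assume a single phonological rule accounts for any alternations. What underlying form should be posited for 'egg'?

The stem for 'egg' ends in [z] in [ŋeŋɛzɔ] but [d] in [ŋeŋɛd].
But 'cloud' keeps [z] in both environments ([maŋɛzɔ], [maŋɛz]), so there is no rule changing /z/ to [d] in isolation.
So /d/ is underlying, and a rule of intervocalic spirantization — voiced stops become fricatives between vowels — gives [z].

/ŋeŋɛd/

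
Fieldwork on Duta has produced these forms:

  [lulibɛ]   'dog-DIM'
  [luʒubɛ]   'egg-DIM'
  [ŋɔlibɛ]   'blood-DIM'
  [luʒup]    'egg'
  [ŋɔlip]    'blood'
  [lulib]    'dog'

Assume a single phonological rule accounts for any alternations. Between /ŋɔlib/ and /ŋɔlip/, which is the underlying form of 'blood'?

/ŋɔlip/

'blood' shows [b] ~ [p] at the end of the stem ([ŋɔlibɛ] vs [ŋɔlip]).
Compare 'dog', with invariant [b] in [lulibɛ] and [lulib]: an analysis with underlying /b/ and a rule producing [p] in isolation would wrongly predict alternation here too.
The alternation reflects intervocalic voicing: voiceless stops become voiced between vowels. /p/ is underlying.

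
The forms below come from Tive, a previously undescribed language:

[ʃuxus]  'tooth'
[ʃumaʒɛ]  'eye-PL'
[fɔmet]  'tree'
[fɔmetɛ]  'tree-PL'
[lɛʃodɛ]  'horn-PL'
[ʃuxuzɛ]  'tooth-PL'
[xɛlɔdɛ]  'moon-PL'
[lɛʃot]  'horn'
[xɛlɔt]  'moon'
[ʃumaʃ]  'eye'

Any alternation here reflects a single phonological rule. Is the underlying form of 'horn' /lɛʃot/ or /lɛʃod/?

/lɛʃod/

The stem for 'horn' ends in [t] in [lɛʃot] but [d] in [lɛʃodɛ].
Compare 'tree', with invariant [t] in [fɔmet] and [fɔmetɛ]: an analysis with underlying /t/ and a rule producing [d] before the PL suffix would wrongly predict alternation here too.
The underlying segment must be /d/; voiced obstruents become voiceless word-finally, yielding [t] there.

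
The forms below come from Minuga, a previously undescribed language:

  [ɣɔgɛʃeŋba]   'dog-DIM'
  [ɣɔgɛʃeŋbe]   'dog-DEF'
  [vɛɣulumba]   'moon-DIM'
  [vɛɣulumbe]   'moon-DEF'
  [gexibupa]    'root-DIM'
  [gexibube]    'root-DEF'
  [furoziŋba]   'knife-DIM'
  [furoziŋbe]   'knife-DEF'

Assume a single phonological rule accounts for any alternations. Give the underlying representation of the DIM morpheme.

The DIM morpheme has two allomorphs, [-ba] and [-pa].
The DEF suffix, which begins with [b], is invariant after every stem; so [b] is not altered by any rule here.
The DIM suffix is therefore /-pa/ underlyingly, with post-nasal voicing: voiceless stops become voiced after a nasal.

/-pa/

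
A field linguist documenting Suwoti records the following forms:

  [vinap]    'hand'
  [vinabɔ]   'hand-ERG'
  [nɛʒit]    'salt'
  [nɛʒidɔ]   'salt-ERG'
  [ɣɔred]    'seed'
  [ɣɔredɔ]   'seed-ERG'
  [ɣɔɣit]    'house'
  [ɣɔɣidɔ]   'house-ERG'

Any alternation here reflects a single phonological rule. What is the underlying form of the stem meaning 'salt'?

In [nɛʒit] and [nɛʒidɔ] the final segment of 'salt' alternates: [t] ~ [d].
Compare 'seed', with invariant [d] in [ɣɔred] and [ɣɔredɔ]: an analysis with underlying /d/ and a rule producing [t] in isolation would wrongly predict alternation here too.
The underlying segment must be /t/; voiceless stops become voiced between vowels, yielding [d] there.
The underlying form of 'salt' is therefore /nɛʒit/.

/nɛʒit/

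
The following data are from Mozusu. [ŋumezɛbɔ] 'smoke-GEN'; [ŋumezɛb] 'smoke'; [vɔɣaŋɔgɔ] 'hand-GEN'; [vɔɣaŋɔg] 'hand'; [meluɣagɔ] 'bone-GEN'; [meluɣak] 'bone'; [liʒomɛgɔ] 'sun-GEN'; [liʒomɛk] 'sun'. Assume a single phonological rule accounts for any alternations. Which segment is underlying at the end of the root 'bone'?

In [meluɣagɔ] and [meluɣak] the final segment of 'bone' alternates: [g] ~ [k].
If /g/ were underlying and a rule turned it into [k] in isolation, 'hand' would also alternate; but it has [g] in both [vɔɣaŋɔgɔ] and [vɔɣaŋɔg].
So /k/ is underlying, and a rule of intervocalic voicing — voiceless stops become voiced between vowels — gives [g].

/k/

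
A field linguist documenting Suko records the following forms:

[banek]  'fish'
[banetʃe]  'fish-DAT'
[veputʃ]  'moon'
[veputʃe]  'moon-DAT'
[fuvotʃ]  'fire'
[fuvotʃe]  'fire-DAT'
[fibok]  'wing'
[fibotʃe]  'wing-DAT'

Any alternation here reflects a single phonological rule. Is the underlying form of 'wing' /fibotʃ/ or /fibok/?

The stem for 'wing' ends in [k] in [fibok] but [tʃ] in [fibotʃe].
The stem 'fire' ([fuvotʃ], [fuvotʃe]) shows [tʃ] unchanged in both environments, so [tʃ] cannot be basic with [k] derived in isolation.
So /k/ is underlying, and a rule of palatalization before a front vowel — /k/ becomes palato-alveolar [tʃ] before a front vowel — gives [tʃ].

/fibok/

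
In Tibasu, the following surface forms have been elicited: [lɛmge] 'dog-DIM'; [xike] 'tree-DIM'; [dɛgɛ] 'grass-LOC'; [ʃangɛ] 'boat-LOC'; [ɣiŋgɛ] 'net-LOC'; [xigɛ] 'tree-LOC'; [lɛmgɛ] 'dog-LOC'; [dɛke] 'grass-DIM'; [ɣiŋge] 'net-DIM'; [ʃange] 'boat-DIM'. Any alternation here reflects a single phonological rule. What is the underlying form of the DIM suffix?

/-ke/

The DIM morpheme has two allomorphs, [-ge] and [-ke].
By contrast the LOC suffix keeps its initial [g] throughout — that segment must be underlying.
The DIM suffix is therefore /-ke/ underlyingly, with post-nasal voicing: voiceless stops become voiced after a nasal.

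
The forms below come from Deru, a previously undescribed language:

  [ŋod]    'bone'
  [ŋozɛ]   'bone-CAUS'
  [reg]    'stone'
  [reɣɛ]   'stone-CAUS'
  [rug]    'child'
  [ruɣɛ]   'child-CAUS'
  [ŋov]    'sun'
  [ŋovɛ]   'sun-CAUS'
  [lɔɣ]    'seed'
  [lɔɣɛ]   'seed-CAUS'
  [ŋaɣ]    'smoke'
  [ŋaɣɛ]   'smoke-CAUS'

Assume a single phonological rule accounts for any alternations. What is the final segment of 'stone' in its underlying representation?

/g/

'stone' shows [g] ~ [ɣ] at the end of the stem ([reg] vs [reɣɛ]).
If /ɣ/ were underlying and a rule turned it into [g] in isolation, 'seed' would also alternate; but it has [ɣ] in both [lɔɣ] and [lɔɣɛ].
The underlying segment must be /g/; voiced stops become fricatives between vowels, yielding [ɣ] there.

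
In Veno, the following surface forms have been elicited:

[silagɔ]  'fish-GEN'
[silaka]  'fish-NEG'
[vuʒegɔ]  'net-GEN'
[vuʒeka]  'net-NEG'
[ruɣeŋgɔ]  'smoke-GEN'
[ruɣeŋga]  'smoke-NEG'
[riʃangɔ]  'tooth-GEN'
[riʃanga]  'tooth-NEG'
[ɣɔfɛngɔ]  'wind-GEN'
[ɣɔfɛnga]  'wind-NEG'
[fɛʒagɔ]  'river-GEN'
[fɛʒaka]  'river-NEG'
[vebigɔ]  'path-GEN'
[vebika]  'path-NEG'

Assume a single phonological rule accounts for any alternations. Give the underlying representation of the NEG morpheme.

The NEG suffix surfaces as [-ga] and [-ka], depending on the final segment of the stem.
By contrast the GEN suffix keeps its initial [g] throughout — that segment must be underlying.
The NEG suffix is therefore /-ka/ underlyingly, with post-nasal voicing: voiceless stops become voiced after a nasal.

/-ka/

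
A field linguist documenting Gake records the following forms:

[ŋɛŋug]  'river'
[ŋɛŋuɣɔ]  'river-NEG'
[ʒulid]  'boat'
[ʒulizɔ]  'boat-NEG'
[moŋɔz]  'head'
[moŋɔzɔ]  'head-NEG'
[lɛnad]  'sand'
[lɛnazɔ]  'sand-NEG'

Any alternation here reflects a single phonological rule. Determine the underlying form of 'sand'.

/lɛnad/

The root 'sand' surfaces as [lɛnad] and [lɛnazɔ], with a stem-final [d] ~ [z] alternation.
Compare 'head', with invariant [z] in [moŋɔz] and [moŋɔzɔ]: an analysis with underlying /z/ and a rule producing [d] in isolation would wrongly predict alternation here too.
So /d/ is underlying, and a rule of intervocalic spirantization — voiced stops become fricatives between vowels — gives [z].
Hence 'sand' is /lɛnad/ underlyingly.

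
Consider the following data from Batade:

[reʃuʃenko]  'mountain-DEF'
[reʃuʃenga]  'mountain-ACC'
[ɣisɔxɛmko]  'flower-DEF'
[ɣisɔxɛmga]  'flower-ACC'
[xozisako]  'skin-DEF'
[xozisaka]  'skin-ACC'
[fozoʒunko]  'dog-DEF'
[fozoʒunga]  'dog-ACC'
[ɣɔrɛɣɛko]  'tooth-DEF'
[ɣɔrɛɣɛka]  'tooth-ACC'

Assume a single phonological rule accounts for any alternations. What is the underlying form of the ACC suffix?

The ACC morpheme has two allomorphs, [-ga] and [-ka].
By contrast the DEF suffix keeps its initial [k] throughout — that segment must be underlying.
So the underlying form is /-ga/, and voiced stops become voiceless after a vowel.

/-ga/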